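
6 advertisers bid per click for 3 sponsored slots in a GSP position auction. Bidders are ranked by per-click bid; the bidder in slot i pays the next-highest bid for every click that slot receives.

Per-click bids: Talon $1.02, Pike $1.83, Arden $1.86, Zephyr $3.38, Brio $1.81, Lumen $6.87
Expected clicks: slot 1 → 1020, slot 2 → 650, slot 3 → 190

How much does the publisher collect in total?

Total revenue: $5004.30

Ranked by bid: $6.87 (Lumen) > $3.38 (Zephyr) > $1.86 (Arden) > $1.83 (Pike) > …
Slot 1: Lumen pays $3.38 × 1020 = $3447.60
Slot 2: Zephyr pays $1.86 × 650 = $1209.00
Slot 3: Arden pays $1.83 × 190 = $347.70
Total = $5004.30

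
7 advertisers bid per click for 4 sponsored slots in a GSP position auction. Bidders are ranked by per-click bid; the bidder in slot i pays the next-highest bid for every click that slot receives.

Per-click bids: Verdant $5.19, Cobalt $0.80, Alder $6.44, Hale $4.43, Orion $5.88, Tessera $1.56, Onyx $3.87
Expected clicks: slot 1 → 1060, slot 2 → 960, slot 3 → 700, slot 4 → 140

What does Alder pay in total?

Per-click bids in order: $6.44 (Alder) > $5.88 (Orion) > $5.19 (Verdant) > $4.43 (Hale) > $3.87 (Onyx) > …
Alder holds slot 1 → pays next bid $5.88 × 1060 clicks = $6232.80.

Alder pays $6232.80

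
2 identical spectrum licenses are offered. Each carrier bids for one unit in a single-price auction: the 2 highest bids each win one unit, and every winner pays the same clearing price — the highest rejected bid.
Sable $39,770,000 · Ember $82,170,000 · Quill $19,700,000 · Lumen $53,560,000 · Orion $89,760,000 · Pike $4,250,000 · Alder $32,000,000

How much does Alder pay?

Alder pays $0

Ordering the bids: 89,760,000 (Orion), 82,170,000 (Ember), 53,560,000 (Lumen), 39,770,000 (Sable), …
Winners (2 units): Orion, Ember.
Clearing price = highest rejected bid = $53,560,000.
Alder does not win → pays $0.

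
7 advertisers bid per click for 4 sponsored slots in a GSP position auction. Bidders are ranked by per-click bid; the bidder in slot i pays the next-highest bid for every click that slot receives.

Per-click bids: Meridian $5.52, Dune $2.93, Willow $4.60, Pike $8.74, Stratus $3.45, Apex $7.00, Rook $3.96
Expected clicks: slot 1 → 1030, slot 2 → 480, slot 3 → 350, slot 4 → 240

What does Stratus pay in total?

Ranked by bid: $8.74 (Pike) > $7.00 (Apex) > $5.52 (Meridian) > $4.60 (Willow) > $3.96 (Rook) > …
Stratus ranks below slot 4 → no slot, pays nothing.

Stratus pays $0.00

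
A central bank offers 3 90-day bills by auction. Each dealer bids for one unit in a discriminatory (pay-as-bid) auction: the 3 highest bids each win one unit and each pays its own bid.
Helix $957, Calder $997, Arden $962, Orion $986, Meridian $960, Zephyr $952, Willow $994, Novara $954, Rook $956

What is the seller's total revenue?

Bids ranked high→low: 997 (Calder), 994 (Willow), 986 (Orion), 962 (Arden), 960 (Meridian), …
Top 3: Calder, Willow, Orion.
Total revenue = 997 + 994 + 986 = $2,977.

Total revenue: $2,977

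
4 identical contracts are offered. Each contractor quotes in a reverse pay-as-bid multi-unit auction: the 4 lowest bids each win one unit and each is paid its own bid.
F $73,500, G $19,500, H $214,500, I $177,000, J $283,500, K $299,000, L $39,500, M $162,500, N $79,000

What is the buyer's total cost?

Total cost: $211,500

Bids ranked low→high: 19,500 (G), 39,500 (L), 73,500 (F), 79,000 (N), 162,500 (M), 177,000 (I), …
Lowest 4: G, L, F, N.
Total cost = 19,500 + 39,500 + 73,500 + 79,000 = $211,500.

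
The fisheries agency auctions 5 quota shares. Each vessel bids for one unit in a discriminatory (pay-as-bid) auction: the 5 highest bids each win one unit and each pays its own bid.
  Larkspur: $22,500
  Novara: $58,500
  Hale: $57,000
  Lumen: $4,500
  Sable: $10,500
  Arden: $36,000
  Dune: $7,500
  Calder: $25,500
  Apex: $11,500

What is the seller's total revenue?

Sorting: 58,500 (Novara), 57,000 (Hale), 36,000 (Arden), 25,500 (Calder), 22,500 (Larkspur), 11,500 (Apex), 10,500 (Sable), …
The 5 highest are Novara, Hale, Arden, Calder, Larkspur.
Total revenue = 58,500 + 57,000 + 36,000 + 25,500 + 22,500 = $199,500.

Total revenue: $199,500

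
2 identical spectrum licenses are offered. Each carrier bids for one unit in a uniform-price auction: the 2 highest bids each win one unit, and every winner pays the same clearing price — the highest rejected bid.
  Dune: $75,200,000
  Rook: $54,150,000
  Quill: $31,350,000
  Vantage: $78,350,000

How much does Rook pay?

Rook pays $0

Ordering the bids: 78,350,000 (Vantage), 75,200,000 (Dune), 54,150,000 (Rook), 31,350,000 (Quill)
The 2 highest are Vantage, Dune.
Highest unsuccessful bid: $54,150,000 → clearing price.
Rook does not win → pays $0.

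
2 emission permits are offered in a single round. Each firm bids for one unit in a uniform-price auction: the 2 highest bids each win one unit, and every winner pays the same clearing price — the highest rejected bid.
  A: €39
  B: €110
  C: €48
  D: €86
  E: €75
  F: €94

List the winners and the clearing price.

B, F; each pays €86

Ordering the bids: 110 (B), 94 (F), 86 (D), 75 (E), …
Top 2: B, F.
Clearing price = highest rejected bid = €86.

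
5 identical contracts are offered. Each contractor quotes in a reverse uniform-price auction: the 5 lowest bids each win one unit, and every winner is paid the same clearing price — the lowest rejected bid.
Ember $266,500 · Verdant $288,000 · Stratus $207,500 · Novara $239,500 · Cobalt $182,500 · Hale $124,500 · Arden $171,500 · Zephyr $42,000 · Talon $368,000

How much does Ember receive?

Ordering the bids: 42,000 (Zephyr), 124,500 (Hale), 171,500 (Arden), 182,500 (Cobalt), 207,500 (Stratus), 239,500 (Novara), 266,500 (Ember), …
Winners (5 units): Zephyr, Hale, Arden, Cobalt, Stratus.
First losing bid is Novara's $239,500, which sets the uniform price.
Ember does not win → is paid $0.

Ember is paid $0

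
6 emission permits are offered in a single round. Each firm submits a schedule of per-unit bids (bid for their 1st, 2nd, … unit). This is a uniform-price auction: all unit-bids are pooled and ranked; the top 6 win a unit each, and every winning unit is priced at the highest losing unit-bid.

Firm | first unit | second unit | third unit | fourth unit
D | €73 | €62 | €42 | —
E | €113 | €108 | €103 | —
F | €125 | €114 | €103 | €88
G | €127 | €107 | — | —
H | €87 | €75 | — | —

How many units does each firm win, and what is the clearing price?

E 2, F 2, G 2; clearing price €103

Pooled unit-bids ranked (top 6): 127 (G-1), 125 (F-1), 114 (F-2), 113 (E-1), 108 (E-2), 107 (G-2)
First bid not allocated: €103.
Allocation: E 2, F 2, G 2.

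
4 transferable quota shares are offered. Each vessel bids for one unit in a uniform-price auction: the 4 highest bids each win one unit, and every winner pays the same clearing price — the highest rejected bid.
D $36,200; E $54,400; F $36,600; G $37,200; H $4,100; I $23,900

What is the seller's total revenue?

Bids ranked high→low: 54,400 (E), 37,200 (G), 36,600 (F), 36,200 (D), 23,900 (I), 4,100 (H)
The 4 highest are E, G, F, D.
Highest unsuccessful bid: $23,900 → clearing price.
Total revenue = 4 × $23,900 = $95,600.

Total revenue: $95,600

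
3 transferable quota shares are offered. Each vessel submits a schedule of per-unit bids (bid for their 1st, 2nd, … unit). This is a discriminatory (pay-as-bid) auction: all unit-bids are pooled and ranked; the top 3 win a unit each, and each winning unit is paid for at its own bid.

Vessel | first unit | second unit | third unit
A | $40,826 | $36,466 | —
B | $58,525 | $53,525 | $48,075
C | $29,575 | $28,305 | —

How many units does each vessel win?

B 3

Pooled unit-bids ranked (top 3): 58,525 (B-1), 53,525 (B-2), 48,075 (B-3)
Next rejected bid: $40,826 (not a price — pay-as-bid).
Allocation: B 3.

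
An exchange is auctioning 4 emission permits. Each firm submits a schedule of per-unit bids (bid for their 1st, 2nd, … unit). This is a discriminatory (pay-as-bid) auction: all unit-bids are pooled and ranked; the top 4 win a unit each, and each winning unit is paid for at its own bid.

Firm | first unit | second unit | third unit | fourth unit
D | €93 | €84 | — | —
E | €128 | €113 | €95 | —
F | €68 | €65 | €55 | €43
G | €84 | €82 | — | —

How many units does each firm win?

D 1, E 3

All unit-bids, highest first — top 4: 128 (E-1), 113 (E-2), 95 (E-3), 93 (D-1)
Next rejected bid: €84 (not a price — pay-as-bid).
Allocation: D 1, E 3.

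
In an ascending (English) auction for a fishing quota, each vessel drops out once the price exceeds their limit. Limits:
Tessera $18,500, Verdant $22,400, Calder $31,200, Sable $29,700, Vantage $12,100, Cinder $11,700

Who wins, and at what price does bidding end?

Calder wins at $29,700

Sorting limits: 31,200 (Calder) > 29,700 (Sable) > 22,400 (Verdant) > 18,500 (Tessera) > 12,100 (Vantage) > 11,700 (Cinder)
Once the price passes $29,700, only Calder is left; the hammer falls at Sable's limit of $29,700.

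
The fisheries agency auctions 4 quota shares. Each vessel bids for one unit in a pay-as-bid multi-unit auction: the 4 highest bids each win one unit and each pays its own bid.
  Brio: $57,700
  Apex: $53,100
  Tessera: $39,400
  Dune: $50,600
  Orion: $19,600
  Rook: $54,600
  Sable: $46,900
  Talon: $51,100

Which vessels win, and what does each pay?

Sorting: 57,700 (Brio), 54,600 (Rook), 53,100 (Apex), 51,100 (Talon), 50,600 (Dune), 46,900 (Sable), …
The 4 highest are Brio, Rook, Apex, Talon.
Each winner pays its own bid: Brio $57,700, Rook $54,600, Apex $53,100, Talon $51,100.

Brio $57,700, Rook $54,600, Apex $53,100, Talon $51,100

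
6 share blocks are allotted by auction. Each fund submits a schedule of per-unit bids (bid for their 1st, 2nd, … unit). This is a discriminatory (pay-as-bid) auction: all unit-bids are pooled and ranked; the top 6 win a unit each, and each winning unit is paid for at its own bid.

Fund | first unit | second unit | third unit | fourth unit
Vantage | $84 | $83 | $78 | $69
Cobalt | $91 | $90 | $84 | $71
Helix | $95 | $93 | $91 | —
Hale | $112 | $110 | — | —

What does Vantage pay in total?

Vantage pays $0

Pooled unit-bids ranked (top 6): 112 (Hale-1), 110 (Hale-2), 95 (Helix-1), 93 (Helix-2), 91 (Cobalt-1), 91 (Helix-3)
Next rejected bid: $90 (not a price — pay-as-bid).
Vantage wins no units.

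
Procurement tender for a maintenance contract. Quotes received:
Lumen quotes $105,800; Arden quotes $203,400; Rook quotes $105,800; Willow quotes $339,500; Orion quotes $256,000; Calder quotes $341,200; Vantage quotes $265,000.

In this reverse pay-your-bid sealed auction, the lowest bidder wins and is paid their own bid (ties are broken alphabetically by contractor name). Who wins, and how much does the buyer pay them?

Sorting bids: 105,800 (Lumen) < 105,800 (Rook) < 203,400 (Arden) < 256,000 (Orion) < 265,000 (Vantage) < 339,500 (Willow) < …
Lumen and Rook tie at $105,800; tie-break gives it to Lumen.
Lumen has the lowest bid and is paid exactly that: $105,800.

Lumen is paid $105,800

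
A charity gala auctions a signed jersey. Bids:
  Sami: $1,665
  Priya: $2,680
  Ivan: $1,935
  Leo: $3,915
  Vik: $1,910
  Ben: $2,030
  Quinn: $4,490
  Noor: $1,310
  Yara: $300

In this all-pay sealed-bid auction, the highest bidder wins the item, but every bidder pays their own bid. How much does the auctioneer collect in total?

Bids ranked: 4,490 (Quinn) > 3,915 (Leo) > 2,680 (Priya) > 2,030 (Ben) > 1,935 (Ivan) > 1,910 (Vik) > …
Quinn wins with the top bid; all bids are sunk regardless.
Every bidder forfeits their bid regardless of winning.
Revenue = 1,665 + 2,680 + 1,935 + 3,915 + 1,910 + 2,030 + 4,490 + 1,310 + 300 = $20,235.

Total revenue: $20,235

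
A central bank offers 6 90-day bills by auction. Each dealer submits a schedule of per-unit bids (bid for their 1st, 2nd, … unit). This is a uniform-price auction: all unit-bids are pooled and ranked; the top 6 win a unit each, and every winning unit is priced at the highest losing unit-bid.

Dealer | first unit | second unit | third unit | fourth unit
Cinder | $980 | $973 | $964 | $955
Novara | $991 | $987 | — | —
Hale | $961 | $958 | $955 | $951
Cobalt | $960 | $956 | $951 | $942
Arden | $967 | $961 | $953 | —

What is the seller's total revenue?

All unit-bids, highest first — top 6: 991 (Novara-1), 987 (Novara-2), 980 (Cinder-1), 973 (Cinder-2), 967 (Arden-1), 964 (Cinder-3)
Highest rejected unit-bid = $961.
Allocation: Arden 1, Cinder 3, Novara 2. Every unit priced at $961.
Revenue = 6 × 961 = $5,766.

Total revenue: $5,766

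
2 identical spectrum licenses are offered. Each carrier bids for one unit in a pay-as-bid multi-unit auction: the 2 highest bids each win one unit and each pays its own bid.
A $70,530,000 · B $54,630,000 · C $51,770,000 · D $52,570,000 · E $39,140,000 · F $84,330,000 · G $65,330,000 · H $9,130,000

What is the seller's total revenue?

Bids ranked high→low: 84,330,000 (F), 70,530,000 (A), 65,330,000 (G), 54,630,000 (B), …
Top 2: F, A.
Total revenue = 84,330,000 + 70,530,000 = $154,860,000.

Total revenue: $154,860,000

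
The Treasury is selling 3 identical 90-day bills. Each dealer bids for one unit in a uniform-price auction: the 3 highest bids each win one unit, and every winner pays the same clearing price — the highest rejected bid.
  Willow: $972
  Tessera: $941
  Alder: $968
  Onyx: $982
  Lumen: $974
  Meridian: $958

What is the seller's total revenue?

Ordering the bids: 982 (Onyx), 974 (Lumen), 972 (Willow), 968 (Alder), 958 (Meridian), …
Top 3: Onyx, Lumen, Willow.
Highest unsuccessful bid: $968 → clearing price.
Total revenue = 3 × $968 = $2,904.

Total revenue: $2,904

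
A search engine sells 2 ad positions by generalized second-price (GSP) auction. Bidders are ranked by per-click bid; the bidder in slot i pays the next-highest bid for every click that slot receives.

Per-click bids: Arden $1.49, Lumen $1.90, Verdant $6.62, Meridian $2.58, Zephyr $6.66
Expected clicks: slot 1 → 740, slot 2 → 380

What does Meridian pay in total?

Meridian pays $0.00

Per-click bids in order: $6.66 (Zephyr) > $6.62 (Verdant) > $2.58 (Meridian) > …
Meridian ranks below slot 2 → no slot, pays nothing.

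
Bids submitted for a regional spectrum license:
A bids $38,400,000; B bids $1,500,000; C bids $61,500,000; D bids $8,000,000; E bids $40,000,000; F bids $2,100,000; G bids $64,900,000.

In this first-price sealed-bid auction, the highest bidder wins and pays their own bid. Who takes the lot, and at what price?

First-price sealed-bid auction: the highest bidder wins and pays their own bid.
Sorting bids: 64,900,000 (G) > 61,500,000 (C) > 40,000,000 (E) > 38,400,000 (A) > 8,000,000 (D) > 2,100,000 (F) > …
G has the highest bid and pays exactly that: $64,900,000.

G pays $64,900,000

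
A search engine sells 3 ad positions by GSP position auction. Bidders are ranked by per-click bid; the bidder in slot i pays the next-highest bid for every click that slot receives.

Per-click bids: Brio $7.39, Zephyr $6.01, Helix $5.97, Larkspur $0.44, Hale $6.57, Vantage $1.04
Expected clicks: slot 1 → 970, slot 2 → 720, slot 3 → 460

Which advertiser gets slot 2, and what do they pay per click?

Hale; $6.01 per click

Sorting advertisers: $7.39 (Brio) > $6.57 (Hale) > $6.01 (Zephyr) > $5.97 (Helix) > …
Slot 2 goes to the second-ranked bidder, Hale, who pays the next bid down: $6.01/click.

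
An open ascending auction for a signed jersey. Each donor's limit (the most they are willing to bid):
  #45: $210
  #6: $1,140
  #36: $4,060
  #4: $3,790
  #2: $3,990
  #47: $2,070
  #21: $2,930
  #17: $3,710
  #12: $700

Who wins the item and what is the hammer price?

Limits ranked: 4,060 (#36) > 3,990 (#2) > 3,790 (#4) > 3,710 (#17) > 2,930 (#21) > 2,070 (#47) > …
Once the price passes $3,990, only #36 is left; the hammer falls at #2's limit of $3,990.

#36 wins at $3,990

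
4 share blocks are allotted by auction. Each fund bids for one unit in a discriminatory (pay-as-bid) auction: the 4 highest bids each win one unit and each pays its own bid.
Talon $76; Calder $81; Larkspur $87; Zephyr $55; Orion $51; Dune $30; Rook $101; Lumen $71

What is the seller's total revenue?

Total revenue: $345

Sorting: 101 (Rook), 87 (Larkspur), 81 (Calder), 76 (Talon), 71 (Lumen), 55 (Zephyr), …
Top 4: Rook, Larkspur, Calder, Talon.
Total revenue = 101 + 87 + 81 + 76 = $345.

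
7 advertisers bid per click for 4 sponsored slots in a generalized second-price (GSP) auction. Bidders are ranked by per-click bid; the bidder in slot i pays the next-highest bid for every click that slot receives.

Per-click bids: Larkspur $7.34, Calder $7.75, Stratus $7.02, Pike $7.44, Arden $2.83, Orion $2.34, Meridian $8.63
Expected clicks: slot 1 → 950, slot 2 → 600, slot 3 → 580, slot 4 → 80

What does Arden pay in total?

Arden pays $0.00

Per-click bids in order: $8.63 (Meridian) > $7.75 (Calder) > $7.44 (Pike) > $7.34 (Larkspur) > $7.02 (Stratus) > …
Arden ranks below slot 4 → no slot, pays nothing.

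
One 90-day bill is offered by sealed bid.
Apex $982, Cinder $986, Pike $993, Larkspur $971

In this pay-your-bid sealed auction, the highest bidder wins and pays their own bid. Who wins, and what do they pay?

Pike pays $993

Bids ranked: 993 (Pike) > 986 (Cinder) > 982 (Apex) > 971 (Larkspur)
Pike is highest → pays own bid, $993.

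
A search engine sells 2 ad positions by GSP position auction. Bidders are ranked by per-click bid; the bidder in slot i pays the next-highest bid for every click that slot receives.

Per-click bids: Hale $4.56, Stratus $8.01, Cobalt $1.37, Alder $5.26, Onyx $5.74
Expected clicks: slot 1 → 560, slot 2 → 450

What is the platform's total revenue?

Ranked by bid: $8.01 (Stratus) > $5.74 (Onyx) > $5.26 (Alder) > …
Slot 1: Stratus pays $5.74 × 560 = $3214.40
Slot 2: Onyx pays $5.26 × 450 = $2367.00
Total = $5581.40

Total revenue: $5581.40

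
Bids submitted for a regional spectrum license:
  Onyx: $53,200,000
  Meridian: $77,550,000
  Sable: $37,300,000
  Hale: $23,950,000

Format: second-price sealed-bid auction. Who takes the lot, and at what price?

Second-price sealed-bid auction: the highest bidder wins and pays the second-highest bid.
Bids in order: 77,550,000 (Meridian) > 53,200,000 (Onyx) > 37,300,000 (Sable) > 23,950,000 (Hale)
Meridian is highest; pays the second-highest bid, $53,200,000.

Meridian pays $53,200,000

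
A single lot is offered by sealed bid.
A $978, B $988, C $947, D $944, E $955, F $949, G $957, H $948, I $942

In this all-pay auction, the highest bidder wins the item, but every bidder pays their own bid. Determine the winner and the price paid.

B pays $988

Bids ranked: 988 (B) > 978 (A) > 957 (G) > 955 (E) > 949 (F) > 948 (H) > …
B is highest and takes the item; every bidder forfeits their bid.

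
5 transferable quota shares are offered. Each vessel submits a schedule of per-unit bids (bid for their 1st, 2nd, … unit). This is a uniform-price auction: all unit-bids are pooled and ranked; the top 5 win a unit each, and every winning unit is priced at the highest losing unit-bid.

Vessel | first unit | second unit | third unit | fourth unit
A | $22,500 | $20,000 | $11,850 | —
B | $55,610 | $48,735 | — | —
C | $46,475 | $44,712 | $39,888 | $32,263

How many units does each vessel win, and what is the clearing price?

Merging the schedules and taking the best 5: 55,610 (B-1), 48,735 (B-2), 46,475 (C-1), 44,712 (C-2), 39,888 (C-3)
Highest rejected unit-bid = $32,263.
Allocation: B 2, C 3.

B 2, C 3; clearing price $32,263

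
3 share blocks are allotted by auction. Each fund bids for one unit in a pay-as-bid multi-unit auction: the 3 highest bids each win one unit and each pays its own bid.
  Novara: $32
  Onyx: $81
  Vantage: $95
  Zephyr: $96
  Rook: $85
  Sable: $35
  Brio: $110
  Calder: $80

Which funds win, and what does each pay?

Brio $110, Zephyr $96, Vantage $95

Ordering the bids: 110 (Brio), 96 (Zephyr), 95 (Vantage), 85 (Rook), 81 (Onyx), …
Top 3: Brio, Zephyr, Vantage.
Each winner pays its own bid: Brio $110, Zephyr $96, Vantage $95.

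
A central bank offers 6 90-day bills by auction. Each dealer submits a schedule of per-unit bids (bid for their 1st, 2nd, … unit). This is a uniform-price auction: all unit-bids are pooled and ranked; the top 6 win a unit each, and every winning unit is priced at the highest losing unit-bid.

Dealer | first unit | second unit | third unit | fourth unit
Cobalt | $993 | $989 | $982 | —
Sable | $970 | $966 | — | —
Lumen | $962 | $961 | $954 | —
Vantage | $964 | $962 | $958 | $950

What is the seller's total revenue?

All unit-bids, highest first — top 6: 993 (Cobalt-1), 989 (Cobalt-2), 982 (Cobalt-3), 970 (Sable-1), 966 (Sable-2), 964 (Vantage-1)
First bid not allocated: $962.
Allocation: Cobalt 3, Sable 2, Vantage 1. Every unit priced at $962.
Revenue = 6 × 962 = $5,772.

Total revenue: $5,772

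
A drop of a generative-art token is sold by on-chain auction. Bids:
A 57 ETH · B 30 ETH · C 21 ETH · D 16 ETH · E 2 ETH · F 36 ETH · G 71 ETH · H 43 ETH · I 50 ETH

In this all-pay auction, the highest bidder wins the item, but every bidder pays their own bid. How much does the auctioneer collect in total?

Bids in order: 71 (G) > 57 (A) > 50 (I) > 43 (H) > 36 (F) > 30 (B) > …
Every bidder forfeits their bid regardless of winning.
Revenue = 57 + 30 + 21 + 16 + 2 + 36 + 71 + 43 + 50 = 326 ETH.

Total revenue: 326 ETH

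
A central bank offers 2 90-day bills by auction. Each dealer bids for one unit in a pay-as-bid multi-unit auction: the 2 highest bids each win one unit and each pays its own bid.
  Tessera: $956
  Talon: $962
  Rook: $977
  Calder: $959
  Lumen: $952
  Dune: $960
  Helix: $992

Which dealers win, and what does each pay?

Ordering the bids: 992 (Helix), 977 (Rook), 962 (Talon), 960 (Dune), …
Top 2: Helix, Rook.
Each winner pays its own bid: Helix $992, Rook $977.

Helix $992, Rook $977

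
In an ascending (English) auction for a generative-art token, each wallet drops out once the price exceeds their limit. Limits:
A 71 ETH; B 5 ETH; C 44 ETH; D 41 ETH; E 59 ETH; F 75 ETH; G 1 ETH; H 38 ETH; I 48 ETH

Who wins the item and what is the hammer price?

F wins at 71 ETH

Sorting limits: 75 (F) > 71 (A) > 59 (E) > 48 (I) > 44 (C) > 41 (D) > …
Once the price passes 71 ETH, only F is left; the hammer falls at A's limit of 71 ETH.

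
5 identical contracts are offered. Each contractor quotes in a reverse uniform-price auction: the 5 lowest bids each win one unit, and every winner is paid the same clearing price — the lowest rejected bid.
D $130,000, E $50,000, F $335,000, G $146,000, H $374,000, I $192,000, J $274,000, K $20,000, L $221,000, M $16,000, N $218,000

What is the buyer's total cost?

Total cost: $960,000

Bids ranked low→high: 16,000 (M), 20,000 (K), 50,000 (E), 130,000 (D), 146,000 (G), 192,000 (I), 218,000 (N), …
Lowest 5: M, K, E, D, G.
Clearing price = lowest rejected bid = $192,000.
Total cost = 5 × $192,000 = $960,000.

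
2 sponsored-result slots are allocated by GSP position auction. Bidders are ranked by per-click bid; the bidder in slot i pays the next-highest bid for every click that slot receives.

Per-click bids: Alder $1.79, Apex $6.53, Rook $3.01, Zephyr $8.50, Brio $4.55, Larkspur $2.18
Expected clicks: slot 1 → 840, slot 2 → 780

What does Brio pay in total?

Brio pays $0.00

Per-click bids in order: $8.50 (Zephyr) > $6.53 (Apex) > $4.55 (Brio) > …
Brio ranks below slot 2 → no slot, pays nothing.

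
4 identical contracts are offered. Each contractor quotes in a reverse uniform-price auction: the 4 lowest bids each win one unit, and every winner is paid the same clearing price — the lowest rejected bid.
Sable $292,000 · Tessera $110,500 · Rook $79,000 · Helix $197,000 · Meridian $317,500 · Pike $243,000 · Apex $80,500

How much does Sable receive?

Sable is paid $0

Bids ranked low→high: 79,000 (Rook), 80,500 (Apex), 110,500 (Tessera), 197,000 (Helix), 243,000 (Pike), 292,000 (Sable), …
Lowest 4: Rook, Apex, Tessera, Helix.
First losing bid is Pike's $243,000, which sets the uniform price.
Sable does not win → is paid $0.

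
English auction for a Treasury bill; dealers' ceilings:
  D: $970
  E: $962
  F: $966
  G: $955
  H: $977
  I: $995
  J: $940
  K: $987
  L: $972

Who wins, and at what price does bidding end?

Rule: the price rises until one bidder remains; the winner pays the price at which the last rival dropped out.
Limits in order: 995 (I) > 987 (K) > 977 (H) > 972 (L) > 970 (D) > 966 (F) > …
Once the price passes $987, only I is left; the hammer falls at K's limit of $987.

I wins at $987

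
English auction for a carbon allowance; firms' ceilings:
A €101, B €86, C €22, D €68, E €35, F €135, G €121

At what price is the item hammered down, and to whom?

F wins at €121

Rule: the price rises until one bidder remains; the winner pays the price at which the last rival dropped out.
Limits in order: 135 (F) > 121 (G) > 101 (A) > 86 (B) > 68 (D) > 35 (E) > …
Bidding ends when G exits at €121; F takes it.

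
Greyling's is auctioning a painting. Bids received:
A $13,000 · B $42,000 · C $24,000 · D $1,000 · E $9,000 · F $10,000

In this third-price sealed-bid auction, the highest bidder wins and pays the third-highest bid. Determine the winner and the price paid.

B pays $13,000

Sorting bids: 42,000 (B) > 24,000 (C) > 13,000 (A) > 10,000 (F) > 9,000 (E) > 1,000 (D)
B is highest; pays the third-highest bid, $13,000.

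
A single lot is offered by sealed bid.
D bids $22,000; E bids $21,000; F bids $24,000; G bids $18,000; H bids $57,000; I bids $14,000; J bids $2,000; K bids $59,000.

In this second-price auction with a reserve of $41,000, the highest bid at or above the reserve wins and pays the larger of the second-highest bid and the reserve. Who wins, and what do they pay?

K pays $57,000

Sorting bids: 59,000 (K) > 57,000 (H) > 24,000 (F) > 22,000 (D) > 21,000 (E) > 18,000 (G) > …
K has the top bid at or above the reserve ($59,000).
max(second-highest $57,000, reserve $41,000) = $57,000; the reserve does not bind.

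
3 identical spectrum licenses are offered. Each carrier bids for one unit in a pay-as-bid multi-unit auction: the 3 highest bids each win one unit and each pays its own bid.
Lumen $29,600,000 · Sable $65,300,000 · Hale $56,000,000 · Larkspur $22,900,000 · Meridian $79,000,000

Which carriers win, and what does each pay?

Meridian $79,000,000, Sable $65,300,000, Hale $56,000,000

Bids ranked high→low: 79,000,000 (Meridian), 65,300,000 (Sable), 56,000,000 (Hale), 29,600,000 (Lumen), 22,900,000 (Larkspur)
Top 3: Meridian, Sable, Hale.
Each winner pays its own bid: Meridian $79,000,000, Sable $65,300,000, Hale $56,000,000.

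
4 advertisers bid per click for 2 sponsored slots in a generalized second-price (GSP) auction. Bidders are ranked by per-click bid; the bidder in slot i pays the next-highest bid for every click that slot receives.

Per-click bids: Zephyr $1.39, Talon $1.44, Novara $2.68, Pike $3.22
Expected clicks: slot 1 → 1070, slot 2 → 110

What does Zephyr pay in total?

Zephyr pays $0.00

Sorting advertisers: $3.22 (Pike) > $2.68 (Novara) > $1.44 (Talon) > …
Zephyr ranks below slot 2 → no slot, pays nothing.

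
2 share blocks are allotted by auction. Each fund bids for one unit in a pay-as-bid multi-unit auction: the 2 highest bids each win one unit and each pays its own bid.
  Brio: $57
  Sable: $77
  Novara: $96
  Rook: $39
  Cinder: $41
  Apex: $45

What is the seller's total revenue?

Total revenue: $173

Sorting: 96 (Novara), 77 (Sable), 57 (Brio), 45 (Apex), …
Top 2: Novara, Sable.
Total revenue = 96 + 77 = $173.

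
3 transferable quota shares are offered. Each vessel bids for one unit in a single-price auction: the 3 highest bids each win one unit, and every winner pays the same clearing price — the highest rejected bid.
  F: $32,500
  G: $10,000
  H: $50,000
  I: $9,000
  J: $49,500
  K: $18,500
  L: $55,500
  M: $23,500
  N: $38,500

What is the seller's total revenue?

Bids ranked high→low: 55,500 (L), 50,000 (H), 49,500 (J), 38,500 (N), 32,500 (F), …
Winners (3 units): L, H, J.
First losing bid is N's $38,500, which sets the uniform price.
Total revenue = 3 × $38,500 = $115,500.

Total revenue: $115,500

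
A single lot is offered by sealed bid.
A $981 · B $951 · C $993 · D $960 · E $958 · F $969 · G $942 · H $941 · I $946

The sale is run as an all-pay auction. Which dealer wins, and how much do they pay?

C pays $993

Rule: the highest bidder wins the item, but every bidder pays their own bid.
Bids in order: 993 (C) > 981 (A) > 969 (F) > 960 (D) > 958 (E) > 951 (B) > …
C is highest and takes the item; every bidder forfeits their bid.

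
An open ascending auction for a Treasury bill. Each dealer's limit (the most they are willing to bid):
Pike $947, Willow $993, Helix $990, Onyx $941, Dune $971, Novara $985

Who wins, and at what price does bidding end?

Sorting limits: 993 (Willow) > 990 (Helix) > 985 (Novara) > 971 (Dune) > 947 (Pike) > 941 (Onyx)
Bidding ends when Helix exits at $990; Willow takes it.

Willow wins at $990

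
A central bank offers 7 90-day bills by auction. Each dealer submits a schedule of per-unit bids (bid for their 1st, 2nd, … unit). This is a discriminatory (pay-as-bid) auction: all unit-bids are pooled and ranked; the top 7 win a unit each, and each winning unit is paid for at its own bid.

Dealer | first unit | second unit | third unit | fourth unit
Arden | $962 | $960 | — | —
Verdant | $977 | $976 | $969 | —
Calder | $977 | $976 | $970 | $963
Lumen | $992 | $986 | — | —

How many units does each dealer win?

All unit-bids, highest first — top 7: 992 (Lumen-1), 986 (Lumen-2), 977 (Verdant-1), 977 (Calder-1), 976 (Verdant-2), 976 (Calder-2), 970 (Calder-3)
Next rejected bid: $969 (not a price — pay-as-bid).
Allocation: Calder 3, Lumen 2, Verdant 2.

Calder 3, Lumen 2, Verdant 2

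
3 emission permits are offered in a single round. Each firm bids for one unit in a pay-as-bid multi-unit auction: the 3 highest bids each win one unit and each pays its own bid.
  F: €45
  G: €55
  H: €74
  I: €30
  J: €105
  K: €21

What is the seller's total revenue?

Ordering the bids: 105 (J), 74 (H), 55 (G), 45 (F), 30 (I), …
Winners (3 units): J, H, G.
Total revenue = 105 + 74 + 55 = €234.

Total revenue: €234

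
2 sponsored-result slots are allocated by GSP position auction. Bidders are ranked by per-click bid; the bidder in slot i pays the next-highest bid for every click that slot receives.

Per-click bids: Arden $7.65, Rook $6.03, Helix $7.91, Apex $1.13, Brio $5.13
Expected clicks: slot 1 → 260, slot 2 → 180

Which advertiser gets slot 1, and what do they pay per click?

Helix; $7.65 per click

Sorting advertisers: $7.91 (Helix) > $7.65 (Arden) > $6.03 (Rook) > …
Slot 1 goes to the first-ranked bidder, Helix, who pays the next bid down: $7.65/click.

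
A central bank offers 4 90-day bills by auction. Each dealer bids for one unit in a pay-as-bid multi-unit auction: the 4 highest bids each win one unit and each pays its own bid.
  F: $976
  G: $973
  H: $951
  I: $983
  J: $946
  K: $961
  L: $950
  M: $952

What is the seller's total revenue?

Total revenue: $3,893

Bids ranked high→low: 983 (I), 976 (F), 973 (G), 961 (K), 952 (M), 951 (H), …
Winners (4 units): I, F, G, K.
Total revenue = 983 + 976 + 973 + 961 = $3,893.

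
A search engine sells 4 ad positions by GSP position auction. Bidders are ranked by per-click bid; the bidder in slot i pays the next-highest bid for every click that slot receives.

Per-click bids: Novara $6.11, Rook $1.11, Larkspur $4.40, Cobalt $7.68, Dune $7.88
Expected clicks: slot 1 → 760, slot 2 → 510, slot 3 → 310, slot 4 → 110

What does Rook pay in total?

Ranked by bid: $7.88 (Dune) > $7.68 (Cobalt) > $6.11 (Novara) > $4.40 (Larkspur) > $1.11 (Rook)
Rook ranks below slot 4 → no slot, pays nothing.

Rook pays $0.00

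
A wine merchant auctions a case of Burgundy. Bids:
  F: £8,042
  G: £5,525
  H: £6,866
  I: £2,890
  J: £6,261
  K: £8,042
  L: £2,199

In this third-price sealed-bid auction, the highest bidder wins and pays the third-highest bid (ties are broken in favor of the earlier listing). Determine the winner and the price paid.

F pays £6,866

Bids in order: 8,042 (F) > 8,042 (K) > 6,866 (H) > 6,261 (J) > 5,525 (G) > 2,890 (I) > …
Tie at £8,042 → F wins by tie-break.
F is highest; pays the third-highest bid, £6,866.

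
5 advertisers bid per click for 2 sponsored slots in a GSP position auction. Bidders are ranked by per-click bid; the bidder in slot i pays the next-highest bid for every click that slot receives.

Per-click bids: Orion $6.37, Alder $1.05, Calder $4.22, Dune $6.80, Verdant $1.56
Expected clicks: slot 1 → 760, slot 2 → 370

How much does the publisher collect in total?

Total revenue: $6402.60

Per-click bids in order: $6.80 (Dune) > $6.37 (Orion) > $4.22 (Calder) > …
Slot 1: Dune pays $6.37 × 760 = $4841.20
Slot 2: Orion pays $4.22 × 370 = $1561.40
Total = $6402.60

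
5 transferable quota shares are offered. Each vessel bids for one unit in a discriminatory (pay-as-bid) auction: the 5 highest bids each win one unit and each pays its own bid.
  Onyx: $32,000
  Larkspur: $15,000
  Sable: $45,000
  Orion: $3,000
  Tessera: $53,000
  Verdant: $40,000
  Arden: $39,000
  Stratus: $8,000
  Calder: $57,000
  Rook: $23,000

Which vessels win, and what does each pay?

Calder $57,000, Tessera $53,000, Sable $45,000, Verdant $40,000, Arden $39,000

Bids ranked high→low: 57,000 (Calder), 53,000 (Tessera), 45,000 (Sable), 40,000 (Verdant), 39,000 (Arden), 32,000 (Onyx), 23,000 (Rook), …
Winners (5 units): Calder, Tessera, Sable, Verdant, Arden.
Each winner pays its own bid: Calder $57,000, Tessera $53,000, Sable $45,000, Verdant $40,000, Arden $39,000.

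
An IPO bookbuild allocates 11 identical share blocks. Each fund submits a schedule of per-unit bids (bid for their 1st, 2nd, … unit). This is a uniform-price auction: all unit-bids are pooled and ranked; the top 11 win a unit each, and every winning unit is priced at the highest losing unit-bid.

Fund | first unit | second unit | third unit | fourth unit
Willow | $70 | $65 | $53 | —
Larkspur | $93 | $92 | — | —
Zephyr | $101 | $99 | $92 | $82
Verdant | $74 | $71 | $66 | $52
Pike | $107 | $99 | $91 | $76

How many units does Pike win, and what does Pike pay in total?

Pike: 4 units, pays $284

All unit-bids, highest first — top 11: 107 (Pike-1), 101 (Zephyr-1), 99 (Zephyr-2), 99 (Pike-2), 93 (Larkspur-1), 92 (Larkspur-2), 92 (Zephyr-3), 91 (Pike-3), 82 (Zephyr-4), 76 (Pike-4), 74 (Verdant-1)
Highest rejected unit-bid = $71.
Pike wins 4 unit(s) at $71 each.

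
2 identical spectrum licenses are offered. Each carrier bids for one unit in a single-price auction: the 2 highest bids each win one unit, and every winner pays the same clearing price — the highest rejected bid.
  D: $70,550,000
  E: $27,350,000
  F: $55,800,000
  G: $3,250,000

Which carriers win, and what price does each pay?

D, F; each pays $27,350,000

Ordering the bids: 70,550,000 (D), 55,800,000 (F), 27,350,000 (E), 3,250,000 (G)
Top 2: D, F.
Clearing price = highest rejected bid = $27,350,000.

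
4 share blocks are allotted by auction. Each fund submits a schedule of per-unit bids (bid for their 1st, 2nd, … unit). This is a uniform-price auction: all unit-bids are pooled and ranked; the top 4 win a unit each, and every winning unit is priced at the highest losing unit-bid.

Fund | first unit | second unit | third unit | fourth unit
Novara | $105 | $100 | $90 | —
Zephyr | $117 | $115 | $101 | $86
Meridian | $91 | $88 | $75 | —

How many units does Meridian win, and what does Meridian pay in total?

Meridian: 0 units, pays $0

Pooled unit-bids ranked (top 4): 117 (Zephyr-1), 115 (Zephyr-2), 105 (Novara-1), 101 (Zephyr-3)
The (k+1)-th unit-bid is $100.
Meridian wins 0 unit(s) at $100 each.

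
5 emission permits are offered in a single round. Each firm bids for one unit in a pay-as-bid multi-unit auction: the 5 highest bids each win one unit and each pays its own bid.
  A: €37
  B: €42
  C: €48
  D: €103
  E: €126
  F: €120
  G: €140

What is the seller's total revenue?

Sorting: 140 (G), 126 (E), 120 (F), 103 (D), 48 (C), 42 (B), 37 (A)
Top 5: G, E, F, D, C.
Total revenue = 140 + 126 + 120 + 103 + 48 = €537.

Total revenue: €537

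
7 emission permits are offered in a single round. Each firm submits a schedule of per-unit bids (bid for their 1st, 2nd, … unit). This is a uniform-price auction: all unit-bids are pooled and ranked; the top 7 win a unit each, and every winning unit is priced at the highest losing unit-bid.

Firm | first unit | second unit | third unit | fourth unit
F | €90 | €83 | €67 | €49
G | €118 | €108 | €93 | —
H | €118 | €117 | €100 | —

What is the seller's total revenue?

Merging the schedules and taking the best 7: 118 (G-1), 118 (H-1), 117 (H-2), 108 (G-2), 100 (H-3), 93 (G-3), 90 (F-1)
The (k+1)-th unit-bid is €83.
Allocation: F 1, G 3, H 3. Every unit priced at €83.
Revenue = 7 × 83 = €581.

Total revenue: €581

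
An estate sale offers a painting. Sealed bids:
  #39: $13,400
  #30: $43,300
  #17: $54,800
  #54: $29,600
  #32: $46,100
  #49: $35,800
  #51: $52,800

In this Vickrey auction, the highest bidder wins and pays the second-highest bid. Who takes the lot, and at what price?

#17 pays $52,800

Rule: the highest bidder wins and pays the second-highest bid.
Sorting bids: 54,800 (#17) > 52,800 (#51) > 46,100 (#32) > 43,300 (#30) > 35,800 (#49) > 29,600 (#54) > …
#17 is highest; pays the second-highest bid, $52,800.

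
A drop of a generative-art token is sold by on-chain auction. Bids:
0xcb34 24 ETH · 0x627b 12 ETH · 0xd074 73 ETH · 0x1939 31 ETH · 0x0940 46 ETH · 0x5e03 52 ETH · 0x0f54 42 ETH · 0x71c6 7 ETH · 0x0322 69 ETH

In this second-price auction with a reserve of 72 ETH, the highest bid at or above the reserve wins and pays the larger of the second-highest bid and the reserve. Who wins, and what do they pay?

Bids ranked: 73 (0xd074) > 69 (0x0322) > 52 (0x5e03) > 46 (0x0940) > 42 (0x0f54) > 31 (0x1939) > …
Highest eligible bid: 0xd074 at 73 ETH.
max(second-highest 69 ETH, reserve 72 ETH) = 72 ETH.

0xd074 pays 72 ETH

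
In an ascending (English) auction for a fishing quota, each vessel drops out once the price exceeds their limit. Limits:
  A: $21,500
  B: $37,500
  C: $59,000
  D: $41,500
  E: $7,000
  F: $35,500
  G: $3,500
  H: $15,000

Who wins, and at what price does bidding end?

Sorting limits: 59,000 (C) > 41,500 (D) > 37,500 (B) > 35,500 (F) > 21,500 (A) > 15,000 (H) > …
Bidding ends when D exits at $41,500; C takes it.

C wins at $41,500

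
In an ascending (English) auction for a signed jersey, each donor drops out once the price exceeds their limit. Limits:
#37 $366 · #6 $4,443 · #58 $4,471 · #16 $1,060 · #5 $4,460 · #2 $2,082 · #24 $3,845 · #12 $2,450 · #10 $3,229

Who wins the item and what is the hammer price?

#58 wins at $4,460

Limits ranked: 4,471 (#58) > 4,460 (#5) > 4,443 (#6) > 3,845 (#24) > 3,229 (#10) > 2,450 (#12) > …
#5 is the last rival to drop out, at $4,460; #58 remains and wins at that price.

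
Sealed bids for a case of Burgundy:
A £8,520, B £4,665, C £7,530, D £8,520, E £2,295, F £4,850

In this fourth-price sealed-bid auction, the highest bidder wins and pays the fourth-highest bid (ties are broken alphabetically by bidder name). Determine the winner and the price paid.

Bids ranked: 8,520 (A) > 8,520 (D) > 7,530 (C) > 4,850 (F) > 4,665 (B) > 2,295 (E)
Tie at £8,520 → A wins by tie-break.
A is highest; pays the fourth-highest bid, £4,850.

A pays £4,850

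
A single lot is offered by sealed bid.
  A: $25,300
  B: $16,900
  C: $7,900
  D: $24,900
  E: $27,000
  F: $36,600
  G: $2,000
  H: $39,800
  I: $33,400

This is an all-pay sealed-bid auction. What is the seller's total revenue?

Total revenue: $213,800

Bids ranked: 39,800 (H) > 36,600 (F) > 33,400 (I) > 27,000 (E) > 25,300 (A) > 24,900 (D) > …
H wins with the top bid; all bids are sunk regardless.
Every bidder forfeits their bid regardless of winning.
Revenue = 25,300 + 16,900 + 7,900 + 24,900 + 27,000 + 36,600 + 2,000 + 39,800 + 33,400 = $213,800.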